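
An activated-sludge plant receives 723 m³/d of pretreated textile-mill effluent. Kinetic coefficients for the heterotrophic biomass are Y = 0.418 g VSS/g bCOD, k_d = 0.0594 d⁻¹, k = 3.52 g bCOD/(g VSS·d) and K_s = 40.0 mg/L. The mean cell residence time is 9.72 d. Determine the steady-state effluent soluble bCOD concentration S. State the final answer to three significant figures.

For a completely mixed reactor with recycle the Lawrence–McCarty relation gives S = K_s·(1 + k_d·θ_c) / [θ_c·(Y·k − k_d) − 1] = 40.0 × (1 + 0.0594 × 9.72) / [9.72 × (0.418 × 3.52 − 0.0594) − 1] = 63.09 / 12.72 = 4.959 mg/L.

S ≈ 4.96 mg/L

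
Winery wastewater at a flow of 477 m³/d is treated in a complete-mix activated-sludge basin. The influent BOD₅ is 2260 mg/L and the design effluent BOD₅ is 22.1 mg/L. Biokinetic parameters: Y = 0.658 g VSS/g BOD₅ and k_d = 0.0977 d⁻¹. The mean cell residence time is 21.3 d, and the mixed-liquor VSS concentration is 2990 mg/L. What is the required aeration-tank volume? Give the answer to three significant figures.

Rearranging the biomass balance for a CMAS with decay, V = Y·Q·ΔS·θ_c / [X·(1+k_d θ_c)] = 0.658 × 477 × (2260 − 22.1) × 21.3 / [2990 × (1 + 0.0977 × 21.3)] = 1.5×10^7 / 9212 = 1624 m³.

V ≈ 1620 m³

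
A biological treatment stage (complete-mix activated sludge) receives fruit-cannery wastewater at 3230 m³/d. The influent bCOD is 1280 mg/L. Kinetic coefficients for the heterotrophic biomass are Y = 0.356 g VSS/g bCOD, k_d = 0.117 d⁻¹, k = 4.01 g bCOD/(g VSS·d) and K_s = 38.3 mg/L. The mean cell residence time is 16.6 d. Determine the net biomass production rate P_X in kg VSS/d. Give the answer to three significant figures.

P_X ≈ 498 kg VSS/d

Effluent substrate depends only on kinetics and SRT: S = K_s(1 + k_d θ_c) / [θ_c(Yk − k_d) − 1] = 38.3 × (1 + 0.117 × 16.6) / [16.6 × (0.356 × 4.01 − 0.117) − 1] = 112.7 / 20.76 = 5.429 mg/L.
Y_obs = Y / (1 + k_d θ_c) = 0.356 / (1 + 0.117 × 16.6) = 0.356 / 2.942 = 0.1210.
Substrate removed = Q·(S₀ − S) = 3230 m³/d × (1280 − 5.43) g/m³ = 4.12×10^6 g/d = 4117 kg/d.
So the net sludge growth is P_X = 0.1210 × 4117 = 498.1 kg VSS/d.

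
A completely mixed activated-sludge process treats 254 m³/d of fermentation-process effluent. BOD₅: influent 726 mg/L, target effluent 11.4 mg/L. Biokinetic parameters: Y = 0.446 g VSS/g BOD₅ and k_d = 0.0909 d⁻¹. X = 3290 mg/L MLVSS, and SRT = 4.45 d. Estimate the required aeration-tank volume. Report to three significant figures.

V ≈ 78.0 m³

From the SRT design equation V = Y Q (S₀−S) θ_c / [X (1 + k_d θ_c)] = 0.446 × 254 × (726 − 11.4) × 4.45 / [3290 × (1 + 0.0909 × 4.45)] = 3.6×10^5 / 4621 = 77.96 m³.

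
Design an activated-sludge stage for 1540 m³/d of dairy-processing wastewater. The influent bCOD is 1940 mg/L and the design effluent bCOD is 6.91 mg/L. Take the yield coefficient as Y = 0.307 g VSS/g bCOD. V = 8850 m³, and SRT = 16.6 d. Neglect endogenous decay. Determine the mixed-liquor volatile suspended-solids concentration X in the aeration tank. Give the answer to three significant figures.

Without decay, X = Y Q (S₀−S) θ_c / V = 0.307 × 1540 × (1940 − 6.91) × 16.6 / 8850 = 1714 mg/L.

X ≈ 1710 mg/L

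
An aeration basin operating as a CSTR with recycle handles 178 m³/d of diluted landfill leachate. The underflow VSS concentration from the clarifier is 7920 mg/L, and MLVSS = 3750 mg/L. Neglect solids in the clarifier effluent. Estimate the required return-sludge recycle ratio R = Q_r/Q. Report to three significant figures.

R ≈ 0.899

R = Q_r/Q = X/(X_r − X) = 3750 / (7920 − 3750) = 0.8993.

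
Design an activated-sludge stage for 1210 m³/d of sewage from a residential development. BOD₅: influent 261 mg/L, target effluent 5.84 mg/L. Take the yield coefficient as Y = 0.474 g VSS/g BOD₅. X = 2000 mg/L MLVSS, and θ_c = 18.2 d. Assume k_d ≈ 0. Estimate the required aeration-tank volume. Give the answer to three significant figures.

V ≈ 1330 m³

With k_d = 0 the design equation reduces to V = Y Q (S₀−S) θ_c / X = 0.474 × 1210 × (261 − 5.84) × 18.2 / 2000 = 1332 m³.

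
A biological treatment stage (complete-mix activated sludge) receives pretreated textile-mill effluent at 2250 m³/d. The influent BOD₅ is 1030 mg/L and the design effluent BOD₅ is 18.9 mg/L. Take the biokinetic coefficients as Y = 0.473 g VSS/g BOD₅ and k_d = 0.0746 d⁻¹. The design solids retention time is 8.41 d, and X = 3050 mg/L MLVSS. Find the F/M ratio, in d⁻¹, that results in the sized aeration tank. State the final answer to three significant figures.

Rearranging the biomass balance for a CMAS with decay, V = Y·Q·ΔS·θ_c / [X·(1+k_d θ_c)] = 0.473 × 2250 × (1030 − 18.9) × 8.41 / [3050 × (1 + 0.0746 × 8.41)] = 9.05×10^6 / 4964 = 1823 m³.
F/M = Q·S₀ / (V·X) = 2250 × 1030 / (1823 × 3050) = 0.4168 g BOD₅·(g VSS·d)⁻¹.

F/M ≈ 0.417 d⁻¹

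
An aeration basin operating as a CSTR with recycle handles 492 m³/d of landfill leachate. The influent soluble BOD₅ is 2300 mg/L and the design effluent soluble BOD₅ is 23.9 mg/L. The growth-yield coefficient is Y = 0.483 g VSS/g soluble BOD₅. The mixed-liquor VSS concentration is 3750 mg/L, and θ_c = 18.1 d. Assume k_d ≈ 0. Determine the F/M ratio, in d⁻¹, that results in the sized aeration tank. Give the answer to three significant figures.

F/M ≈ 0.116 d⁻¹

Biomass mass balance (decay neglected): V·X = Y·Q·(S₀ − S)·θ_c, so V = 0.483 × 492 × (2300 − 23.9) × 18.1 / 3750 = 2611 m³.
Food-to-microorganism ratio F/M = Q S₀ / (V X) = 492 × 2300 / (2611 × 3750) = 0.1156 d⁻¹.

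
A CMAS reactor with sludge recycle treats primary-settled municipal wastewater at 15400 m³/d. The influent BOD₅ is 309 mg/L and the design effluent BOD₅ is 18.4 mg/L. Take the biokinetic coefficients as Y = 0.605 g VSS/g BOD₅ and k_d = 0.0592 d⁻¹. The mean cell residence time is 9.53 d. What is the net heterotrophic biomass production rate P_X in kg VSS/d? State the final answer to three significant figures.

Y_obs = Y / (1 + k_d θ_c) = 0.605 / (1 + 0.0592 × 9.53) = 0.605 / 1.564 = 0.3868.
ΔS = 309 − 18.4 = 290.6 mg/L, so the substrate removal rate is 15400 × 290.6/1000 = 4475 kg BOD₅/d.
P_X = Y_obs · Q(S₀ − S) = 0.3868 × 4475 = 1731 kg VSS/d.

P_X ≈ 1730 kg VSS/d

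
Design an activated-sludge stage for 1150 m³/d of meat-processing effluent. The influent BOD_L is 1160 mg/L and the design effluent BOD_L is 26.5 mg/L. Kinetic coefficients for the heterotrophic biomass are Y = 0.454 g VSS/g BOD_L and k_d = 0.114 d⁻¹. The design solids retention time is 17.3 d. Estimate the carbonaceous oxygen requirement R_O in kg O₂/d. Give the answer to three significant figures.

Correct the yield for decay: Y_obs = Y/(1 + k_d θ_c) = 0.454 / (1 + 0.114 × 17.3) = 0.454 / 2.972 = 0.1527.
Q·(S₀ − S) = 1150 × (1160 − 26.5) × 10⁻³ = 1304 kg/d removed.
Net sludge production P_X = 0.1527 × 1304 = 199.1 kg VSS/d.
R_O = Q·(S₀ − S) − 1.42·P_X = 1304 − 1.42 × 199.1 = 1021 kg O₂/d.

R_O ≈ 1020 kg O₂/d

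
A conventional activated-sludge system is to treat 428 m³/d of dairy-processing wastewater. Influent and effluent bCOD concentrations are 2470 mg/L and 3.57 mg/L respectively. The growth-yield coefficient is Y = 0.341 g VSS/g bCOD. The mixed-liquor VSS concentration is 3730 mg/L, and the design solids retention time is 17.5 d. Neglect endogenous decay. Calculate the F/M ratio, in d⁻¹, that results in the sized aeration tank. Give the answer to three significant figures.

F/M ≈ 0.168 d⁻¹

V·X = Y·Q·ΔS·θ_c gives V = 0.341 × 428 × (2470 − 3.57) × 17.5 / 3730 = 1689 m³.
F/M = Q·S₀ / (V·X) = 428 × 2470 / (1689 × 3730) = 0.1678 g bCOD·(g VSS·d)⁻¹.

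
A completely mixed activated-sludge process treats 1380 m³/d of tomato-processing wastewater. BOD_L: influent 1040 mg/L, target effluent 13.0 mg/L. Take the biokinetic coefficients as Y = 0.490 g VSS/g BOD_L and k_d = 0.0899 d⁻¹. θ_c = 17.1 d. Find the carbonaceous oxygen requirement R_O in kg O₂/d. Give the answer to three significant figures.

The observed yield is Y_obs = Y/(1 + k_d·θ_c) = 0.490 / (1 + 0.0899 × 17.1) = 0.490 / 2.537 = 0.1931 g VSS per g BOD_L removed.
Q·(S₀ − S) = 1380 × (1040 − 13.0) × 10⁻³ = 1417 kg/d removed.
Biomass synthesised: P_X = Y_obs × 1417 = 273.7 kg VSS/d.
R_O = Q·(S₀ − S) − 1.42·P_X = 1417 − 1.42 × 273.7 = 1029 kg O₂/d.

R_O ≈ 1030 kg O₂/d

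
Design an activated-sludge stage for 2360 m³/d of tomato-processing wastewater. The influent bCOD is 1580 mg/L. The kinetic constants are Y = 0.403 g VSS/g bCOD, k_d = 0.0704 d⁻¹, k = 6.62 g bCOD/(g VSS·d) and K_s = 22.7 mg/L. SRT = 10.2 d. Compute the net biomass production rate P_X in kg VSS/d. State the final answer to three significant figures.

P_X ≈ 874 kg VSS/d

From the Monod/SRT balance for a CMAS, S = K_s·(1+k_d θ_c)/[θ_c·(Y k − k_d) − 1] = 22.7 × (1 + 0.0704 × 10.2) / [10.2 × (0.403 × 6.62 − 0.0704) − 1] = 39.00 / 25.49 = 1.530 mg/L.
Y_obs = Y / (1 + k_d θ_c) = 0.403 / (1 + 0.0704 × 10.2) = 0.403 / 1.718 = 0.2346.
ΔS = 1580 − 1.53 = 1578 mg/L, so the substrate removal rate is 2360 × 1578/1000 = 3725 kg bCOD/d.
Biomass produced: P_X = Y_obs·Q·ΔS = 0.2346 × 3725 ≈ 873.8 kg VSS/d.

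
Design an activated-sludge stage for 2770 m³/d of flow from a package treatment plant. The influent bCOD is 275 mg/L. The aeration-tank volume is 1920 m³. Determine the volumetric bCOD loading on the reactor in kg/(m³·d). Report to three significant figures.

L_v ≈ 0.397 kg bCOD/(m³·d)

Applied bCOD load per unit volume = Q·S₀/V = (2770 × 275/1000)/1920 = 0.3967 kg bCOD·m⁻³·d⁻¹.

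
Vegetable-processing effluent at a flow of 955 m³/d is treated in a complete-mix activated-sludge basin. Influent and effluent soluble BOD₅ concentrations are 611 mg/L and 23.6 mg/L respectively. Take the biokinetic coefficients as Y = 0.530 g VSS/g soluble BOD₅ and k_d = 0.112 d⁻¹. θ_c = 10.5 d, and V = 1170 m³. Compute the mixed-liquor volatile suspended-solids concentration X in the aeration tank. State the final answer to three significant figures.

From V·X·(1 + k_d·θ_c) = Y·Q·(S₀ − S)·θ_c: X = 0.530 × 955 × (611 − 23.6) × 10.5 / [1170 × (1 + 0.112 × 10.5)] = 1226 mg/L.

X ≈ 1230 mg/L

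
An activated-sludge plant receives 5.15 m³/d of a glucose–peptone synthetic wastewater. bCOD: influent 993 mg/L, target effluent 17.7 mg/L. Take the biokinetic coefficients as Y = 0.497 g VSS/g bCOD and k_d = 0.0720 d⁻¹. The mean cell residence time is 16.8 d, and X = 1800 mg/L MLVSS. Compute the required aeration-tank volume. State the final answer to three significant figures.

From the SRT design equation V = Y Q (S₀−S) θ_c / [X (1 + k_d θ_c)] = 0.497 × 5.15 × (993 − 17.7) × 16.8 / [1800 × (1 + 0.0720 × 16.8)] = 4.19×10^4 / 3977 = 10.54 m³.

V ≈ 10.5 m³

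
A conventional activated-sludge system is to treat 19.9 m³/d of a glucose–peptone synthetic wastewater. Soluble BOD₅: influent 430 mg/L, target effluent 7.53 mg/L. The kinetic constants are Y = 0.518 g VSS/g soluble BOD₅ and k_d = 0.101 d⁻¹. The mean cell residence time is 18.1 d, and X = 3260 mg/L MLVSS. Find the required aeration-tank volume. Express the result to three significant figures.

V ≈ 8.55 m³

Steady-state biomass mass balance: V·X·(1 + k_d·θ_c) = Y·Q·(S₀ − S)·θ_c, so V = 0.518 × 19.9 × (430 − 7.53) × 18.1 / [3260 × (1 + 0.101 × 18.1)] = 7.88×10^4 / 9220 = 8.550 m³.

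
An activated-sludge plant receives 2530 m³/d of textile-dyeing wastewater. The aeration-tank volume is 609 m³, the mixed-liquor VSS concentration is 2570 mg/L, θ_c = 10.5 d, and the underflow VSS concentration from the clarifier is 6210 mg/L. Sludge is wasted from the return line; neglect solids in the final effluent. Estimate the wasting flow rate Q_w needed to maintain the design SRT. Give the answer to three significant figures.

Q_w ≈ 24.0 m³/d

Wasting from the return line (neglecting effluent solids): Q_w = V·X / (θ_c·X_r) = 609.0 × 2570 / (10.5 × 6210) = 24.00 m³/d.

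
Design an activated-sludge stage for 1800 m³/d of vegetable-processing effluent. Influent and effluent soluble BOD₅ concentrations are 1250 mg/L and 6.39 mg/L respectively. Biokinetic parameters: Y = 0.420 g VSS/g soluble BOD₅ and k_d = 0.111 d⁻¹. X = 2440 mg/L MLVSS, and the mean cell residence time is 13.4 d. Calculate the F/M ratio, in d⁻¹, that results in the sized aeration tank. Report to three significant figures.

F/M ≈ 0.444 d⁻¹

From the SRT design equation V = Y Q (S₀−S) θ_c / [X (1 + k_d θ_c)] = 0.420 × 1800 × (1250 − 6.39) × 13.4 / [2440 × (1 + 0.111 × 13.4)] = 1.26×10^7 / 6069 = 2076 m³.
Food-to-microorganism ratio F/M = Q S₀ / (V X) = 1800 × 1250 / (2076 × 2440) = 0.4442 d⁻¹.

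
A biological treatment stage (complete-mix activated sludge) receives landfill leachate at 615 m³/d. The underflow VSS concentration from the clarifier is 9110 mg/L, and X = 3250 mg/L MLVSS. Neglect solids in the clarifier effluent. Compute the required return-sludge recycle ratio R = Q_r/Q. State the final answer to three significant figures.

R ≈ 0.555

Mass balance around the secondary clarifier (neglecting effluent solids): R = X / (X_r − X) = 3250 / (9110 − 3250) = 0.5546.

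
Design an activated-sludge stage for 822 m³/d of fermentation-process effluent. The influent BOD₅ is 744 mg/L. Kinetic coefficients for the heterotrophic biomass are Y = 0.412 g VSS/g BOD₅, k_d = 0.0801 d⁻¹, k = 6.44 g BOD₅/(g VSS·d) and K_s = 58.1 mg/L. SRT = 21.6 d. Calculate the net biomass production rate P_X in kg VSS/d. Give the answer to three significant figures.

P_X ≈ 91.9 kg VSS/d

From the Monod/SRT balance for a CMAS, S = K_s·(1+k_d θ_c)/[θ_c·(Y k − k_d) − 1] = 58.1 × (1 + 0.0801 × 21.6) / [21.6 × (0.412 × 6.44 − 0.0801) − 1] = 158.6 / 54.58 = 2.906 mg/L.
Correct the yield for decay: Y_obs = Y/(1 + k_d θ_c) = 0.412 / (1 + 0.0801 × 21.6) = 0.412 / 2.730 = 0.1509.
Substrate removed = Q·(S₀ − S) = 822 m³/d × (744 − 2.91) g/m³ = 6.09×10^5 g/d = 609.2 kg/d.
Net biomass production P_X = Y_obs × Q·(S₀ − S) = 0.1509 × 609.2 = 91.93 kg VSS/d.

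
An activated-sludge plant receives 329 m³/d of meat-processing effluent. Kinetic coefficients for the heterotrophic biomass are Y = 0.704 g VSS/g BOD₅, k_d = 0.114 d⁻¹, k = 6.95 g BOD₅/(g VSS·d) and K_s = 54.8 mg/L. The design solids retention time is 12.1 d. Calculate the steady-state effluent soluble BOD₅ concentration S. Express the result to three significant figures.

From the Monod/SRT balance for a CMAS, S = K_s·(1+k_d θ_c)/[θ_c·(Y k − k_d) − 1] = 54.8 × (1 + 0.114 × 12.1) / [12.1 × (0.704 × 6.95 − 0.114) − 1] = 130.4 / 56.82 = 2.295 mg/L.

S ≈ 2.29 mg/L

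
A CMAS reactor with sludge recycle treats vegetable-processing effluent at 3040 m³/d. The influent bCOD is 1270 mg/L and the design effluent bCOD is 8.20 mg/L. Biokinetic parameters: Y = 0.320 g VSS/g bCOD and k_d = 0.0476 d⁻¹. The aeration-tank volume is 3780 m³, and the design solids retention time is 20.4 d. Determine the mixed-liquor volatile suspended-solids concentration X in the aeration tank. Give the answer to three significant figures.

X ≈ 3360 mg/L

X = Y·Q·ΔS·θ_c / [V·(1 + k_d θ_c)] = 0.320 × 3040 × (1270 − 8.20) × 20.4 / [3780 × (1 + 0.0476 × 20.4)] = 3361 mg/L.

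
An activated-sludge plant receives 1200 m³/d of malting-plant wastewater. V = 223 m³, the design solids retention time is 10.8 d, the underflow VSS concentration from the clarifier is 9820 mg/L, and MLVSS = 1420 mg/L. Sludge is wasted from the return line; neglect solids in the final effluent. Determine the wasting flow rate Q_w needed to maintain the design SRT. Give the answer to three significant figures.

θ_c = V·X/(Q_w·X_r) when wasting from the recycle, so Q_w = V·X/(θ_c·X_r) = 223.0 × 1420 / (10.8 × 9820) = 2.986 m³/d.

Q_w ≈ 2.99 m³/d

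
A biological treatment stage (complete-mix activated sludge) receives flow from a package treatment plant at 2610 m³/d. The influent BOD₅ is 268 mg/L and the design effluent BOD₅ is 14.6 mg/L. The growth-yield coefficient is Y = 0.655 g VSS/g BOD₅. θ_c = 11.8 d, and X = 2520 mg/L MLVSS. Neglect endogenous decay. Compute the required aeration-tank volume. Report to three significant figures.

Biomass mass balance (decay neglected): V·X = Y·Q·(S₀ − S)·θ_c, so V = 0.655 × 2610 × (268 − 14.6) × 11.8 / 2520 = 2028 m³.

V ≈ 2030 m³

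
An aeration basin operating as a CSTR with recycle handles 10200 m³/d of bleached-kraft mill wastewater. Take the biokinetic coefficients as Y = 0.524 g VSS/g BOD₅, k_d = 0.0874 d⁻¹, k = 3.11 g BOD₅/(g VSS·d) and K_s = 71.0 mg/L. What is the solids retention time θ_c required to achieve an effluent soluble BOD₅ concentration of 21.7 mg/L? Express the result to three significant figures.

From 1/θ_c = Y·k·S/(K_s + S) − k_d: Y·k·S/(K_s+S) = 0.524 × 3.11 × 21.7 / (71.0 + 21.7) = 0.3815 d⁻¹.
Then 1/θ_c = μ − k_d = 0.3815 − 0.0874 = 0.2941 d⁻¹, giving θ_c = 3.400 d.

θ_c ≈ 3.40 d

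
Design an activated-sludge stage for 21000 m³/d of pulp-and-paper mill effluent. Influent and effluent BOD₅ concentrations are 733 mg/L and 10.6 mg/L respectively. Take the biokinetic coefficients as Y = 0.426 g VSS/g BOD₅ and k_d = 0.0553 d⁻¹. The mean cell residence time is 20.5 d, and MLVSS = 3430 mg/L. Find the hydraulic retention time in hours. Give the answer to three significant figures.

τ ≈ 20.7 h

Steady-state biomass mass balance: V·X·(1 + k_d·θ_c) = Y·Q·(S₀ − S)·θ_c, so V = 0.426 × 21000 × (733 − 10.6) × 20.5 / [3430 × (1 + 0.0553 × 20.5)] = 1.32×10^8 / 7318 = 18103 m³.
τ = V/Q = 18103/21000 = 0.8620 d, or 20.69 h.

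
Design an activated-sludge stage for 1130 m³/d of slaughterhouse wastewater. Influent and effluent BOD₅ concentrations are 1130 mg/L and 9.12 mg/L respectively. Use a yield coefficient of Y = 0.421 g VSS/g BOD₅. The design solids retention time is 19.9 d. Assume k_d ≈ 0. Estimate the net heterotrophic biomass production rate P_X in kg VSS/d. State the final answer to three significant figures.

No decay correction is needed, so Y_obs = Y = 0.421.
Substrate removed = Q·(S₀ − S) = 1130 m³/d × (1130 − 9.12) g/m³ = 1.27×10^6 g/d = 1267 kg/d.
So the net sludge growth is P_X = 0.4210 × 1267 = 533.2 kg VSS/d.

P_X ≈ 533 kg VSS/d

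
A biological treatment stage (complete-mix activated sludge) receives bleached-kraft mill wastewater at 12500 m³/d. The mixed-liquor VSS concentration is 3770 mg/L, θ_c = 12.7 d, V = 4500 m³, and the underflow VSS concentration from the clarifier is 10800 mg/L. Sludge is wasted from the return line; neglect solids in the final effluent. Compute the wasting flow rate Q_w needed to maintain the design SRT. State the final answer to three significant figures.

Q_w ≈ 124 m³/d

θ_c = V·X/(Q_w·X_r) when wasting from the recycle, so Q_w = V·X/(θ_c·X_r) = 4500 × 3770 / (12.7 × 10800) = 123.7 m³/d.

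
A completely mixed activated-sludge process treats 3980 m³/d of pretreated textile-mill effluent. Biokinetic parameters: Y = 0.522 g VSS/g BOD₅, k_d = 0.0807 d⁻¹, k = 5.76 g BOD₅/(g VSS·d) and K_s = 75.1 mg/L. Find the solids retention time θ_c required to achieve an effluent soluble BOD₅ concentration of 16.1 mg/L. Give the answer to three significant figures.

At the target effluent, Y k S/(K_s+S) = 0.522×5.76×16.1/91.20 = 0.5308 d⁻¹.
1/θ_c = 0.5308 − 0.0807 = 0.4501 d⁻¹, so θ_c = 2.222 d.

θ_c ≈ 2.22 d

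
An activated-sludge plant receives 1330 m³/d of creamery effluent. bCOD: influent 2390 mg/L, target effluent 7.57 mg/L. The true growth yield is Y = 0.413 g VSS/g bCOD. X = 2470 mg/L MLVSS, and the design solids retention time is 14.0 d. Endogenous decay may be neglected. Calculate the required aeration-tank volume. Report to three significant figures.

V ≈ 7420 m³

Biomass mass balance (decay neglected): V·X = Y·Q·(S₀ − S)·θ_c, so V = 0.413 × 1330 × (2390 − 7.57) × 14.0 / 2470 = 7417 m³.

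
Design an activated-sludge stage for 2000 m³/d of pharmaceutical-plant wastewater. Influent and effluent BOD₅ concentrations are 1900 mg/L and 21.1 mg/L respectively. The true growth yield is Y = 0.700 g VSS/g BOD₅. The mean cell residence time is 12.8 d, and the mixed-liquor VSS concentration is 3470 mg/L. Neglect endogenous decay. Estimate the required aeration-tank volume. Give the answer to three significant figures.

V ≈ 9700 m³

V·X = Y·Q·ΔS·θ_c gives V = 0.700 × 2000 × (1900 − 21.1) × 12.8 / 3470 = 9703 m³.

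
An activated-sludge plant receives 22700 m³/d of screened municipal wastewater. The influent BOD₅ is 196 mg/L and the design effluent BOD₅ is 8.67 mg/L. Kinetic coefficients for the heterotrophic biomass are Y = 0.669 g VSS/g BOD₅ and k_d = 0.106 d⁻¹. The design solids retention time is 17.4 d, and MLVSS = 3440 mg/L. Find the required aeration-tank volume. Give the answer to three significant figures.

V ≈ 5060 m³

Steady-state biomass mass balance: V·X·(1 + k_d·θ_c) = Y·Q·(S₀ − S)·θ_c, so V = 0.669 × 22700 × (196 − 8.67) × 17.4 / [3440 × (1 + 0.106 × 17.4)] = 4.95×10^7 / 9785 = 5059 m³.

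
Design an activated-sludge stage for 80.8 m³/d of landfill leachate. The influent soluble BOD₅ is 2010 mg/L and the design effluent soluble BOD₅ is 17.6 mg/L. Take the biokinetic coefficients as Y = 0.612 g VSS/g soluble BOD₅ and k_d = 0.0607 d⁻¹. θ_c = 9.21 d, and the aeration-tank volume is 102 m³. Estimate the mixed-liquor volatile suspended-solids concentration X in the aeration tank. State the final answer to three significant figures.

X ≈ 5710 mg/L

From V·X·(1 + k_d·θ_c) = Y·Q·(S₀ − S)·θ_c: X = 0.612 × 80.8 × (2010 − 17.6) × 9.21 / [102 × (1 + 0.0607 × 9.21)] = 5706 mg/L.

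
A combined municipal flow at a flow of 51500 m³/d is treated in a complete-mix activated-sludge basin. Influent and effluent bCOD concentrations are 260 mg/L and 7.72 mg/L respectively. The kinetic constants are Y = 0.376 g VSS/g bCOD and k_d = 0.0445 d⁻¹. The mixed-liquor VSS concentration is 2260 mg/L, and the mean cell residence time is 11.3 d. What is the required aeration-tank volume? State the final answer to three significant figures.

V ≈ 16300 m³

From the SRT design equation V = Y Q (S₀−S) θ_c / [X (1 + k_d θ_c)] = 0.376 × 51500 × (260 − 7.72) × 11.3 / [2260 × (1 + 0.0445 × 11.3)] = 5.52×10^7 / 3396 = 16253 m³.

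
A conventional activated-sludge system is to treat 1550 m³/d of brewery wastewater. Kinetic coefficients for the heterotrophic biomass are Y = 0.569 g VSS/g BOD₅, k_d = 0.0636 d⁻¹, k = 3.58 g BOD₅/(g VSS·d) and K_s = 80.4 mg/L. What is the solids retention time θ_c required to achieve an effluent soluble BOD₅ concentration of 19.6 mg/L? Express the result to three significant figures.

θ_c ≈ 2.98 d

From 1/θ_c = Y·k·S/(K_s + S) − k_d: Y·k·S/(K_s+S) = 0.569 × 3.58 × 19.6 / (80.4 + 19.6) = 0.3993 d⁻¹.
1/θ_c = 0.3993 − 0.0636 = 0.3357 d⁻¹, so θ_c = 2.979 d.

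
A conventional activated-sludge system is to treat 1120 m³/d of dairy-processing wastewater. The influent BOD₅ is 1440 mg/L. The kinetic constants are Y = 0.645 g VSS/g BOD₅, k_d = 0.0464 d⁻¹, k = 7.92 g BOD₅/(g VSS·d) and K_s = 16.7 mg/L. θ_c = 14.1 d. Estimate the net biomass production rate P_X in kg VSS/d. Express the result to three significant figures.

P_X ≈ 629 kg VSS/d

From the Monod/SRT balance for a CMAS, S = K_s·(1+k_d θ_c)/[θ_c·(Y k − k_d) − 1] = 16.7 × (1 + 0.0464 × 14.1) / [14.1 × (0.645 × 7.92 − 0.0464) − 1] = 27.63 / 70.37 = 0.3926 mg/L.
Y_obs = Y / (1 + k_d θ_c) = 0.645 / (1 + 0.0464 × 14.1) = 0.645 / 1.654 = 0.3899.
ΔS = 1440 − 0.393 = 1440 mg/L, so the substrate removal rate is 1120 × 1440/1000 = 1612 kg BOD₅/d.
Net biomass production P_X = Y_obs × Q·(S₀ − S) = 0.3899 × 1612 = 628.7 kg VSS/d.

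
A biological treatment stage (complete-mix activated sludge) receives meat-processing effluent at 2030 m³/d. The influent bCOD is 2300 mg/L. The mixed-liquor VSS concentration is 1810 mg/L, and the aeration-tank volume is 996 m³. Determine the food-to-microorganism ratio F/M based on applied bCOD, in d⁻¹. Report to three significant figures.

F/M ≈ 2.59 d⁻¹

F/M = Q·S₀ / (V·X) = 2030 × 2300 / (996.0 × 1810) = 2.590 g bCOD·(g VSS·d)⁻¹.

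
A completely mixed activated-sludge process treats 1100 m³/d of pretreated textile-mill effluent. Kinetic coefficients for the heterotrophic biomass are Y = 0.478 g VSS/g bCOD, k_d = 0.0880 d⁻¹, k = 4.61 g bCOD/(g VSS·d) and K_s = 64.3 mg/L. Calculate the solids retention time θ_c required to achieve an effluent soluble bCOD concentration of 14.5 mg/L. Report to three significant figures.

θ_c ≈ 3.15 d

Specific growth rate at S = 14.5 mg/L: μ = YkS/(K_s+S) = 0.478·4.61·14.5/(64.3+14.5) = 0.4055 d⁻¹.
θ_c = 1/(μ − k_d) = 1/(0.4055 − 0.0880) = 1/0.3175 = 3.150 d.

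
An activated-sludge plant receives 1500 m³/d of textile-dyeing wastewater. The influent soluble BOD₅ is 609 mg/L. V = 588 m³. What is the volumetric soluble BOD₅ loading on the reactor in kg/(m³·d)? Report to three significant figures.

Applied soluble BOD₅ load per unit volume = Q·S₀/V = (1500 × 609/1000)/588.0 = 1.554 kg soluble BOD₅·m⁻³·d⁻¹.

L_v ≈ 1.55 kg soluble BOD₅/(m³·d)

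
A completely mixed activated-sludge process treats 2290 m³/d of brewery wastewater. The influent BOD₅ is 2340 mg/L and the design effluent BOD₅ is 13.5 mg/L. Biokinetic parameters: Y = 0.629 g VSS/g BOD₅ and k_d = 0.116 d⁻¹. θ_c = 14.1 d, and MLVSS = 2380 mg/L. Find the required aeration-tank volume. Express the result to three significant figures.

V ≈ 7530 m³

Rearranging the biomass balance for a CMAS with decay, V = Y·Q·ΔS·θ_c / [X·(1+k_d θ_c)] = 0.629 × 2290 × (2340 − 13.5) × 14.1 / [2380 × (1 + 0.116 × 14.1)] = 4.73×10^7 / 6273 = 7533 m³.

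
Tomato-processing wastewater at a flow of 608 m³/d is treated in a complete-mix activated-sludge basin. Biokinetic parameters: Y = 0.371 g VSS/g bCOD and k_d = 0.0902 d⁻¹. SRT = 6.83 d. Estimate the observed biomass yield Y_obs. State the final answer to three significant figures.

Y_obs ≈ 0.230 g VSS/g bCOD

The observed yield is Y_obs = Y/(1 + k_d·θ_c) = 0.371 / (1 + 0.0902 × 6.83) = 0.371 / 1.616 = 0.2296 g VSS per g bCOD removed.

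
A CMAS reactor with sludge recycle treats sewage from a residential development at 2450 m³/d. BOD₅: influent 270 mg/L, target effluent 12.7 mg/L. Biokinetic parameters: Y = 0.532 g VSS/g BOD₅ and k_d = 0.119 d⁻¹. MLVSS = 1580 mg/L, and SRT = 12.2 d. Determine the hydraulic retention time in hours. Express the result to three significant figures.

τ ≈ 10.3 h

Rearranging the biomass balance for a CMAS with decay, V = Y·Q·ΔS·θ_c / [X·(1+k_d θ_c)] = 0.532 × 2450 × (270 − 12.7) × 12.2 / [1580 × (1 + 0.119 × 12.2)] = 4.09×10^6 / 3874 = 1056 m³.
HRT = V/Q = 1056 m³ / 2450 m³·d⁻¹ = 0.4311 d × 24 = 10.35 h.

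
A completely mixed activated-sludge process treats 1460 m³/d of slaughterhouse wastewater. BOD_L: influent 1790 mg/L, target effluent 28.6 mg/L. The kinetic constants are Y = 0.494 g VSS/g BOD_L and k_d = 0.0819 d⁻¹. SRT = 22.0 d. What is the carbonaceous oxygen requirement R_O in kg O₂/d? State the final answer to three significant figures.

R_O ≈ 1930 kg O₂/d

Correct the yield for decay: Y_obs = Y/(1 + k_d θ_c) = 0.494 / (1 + 0.0819 × 22.0) = 0.494 / 2.802 = 0.1763.
Q·(S₀ − S) = 1460 × (1790 − 28.6) × 10⁻³ = 2572 kg/d removed.
Biomass synthesised: P_X = Y_obs × 2572 = 453.4 kg VSS/d.
Carbonaceous O₂ demand = substrate oxidised − cell-mass equivalent = 2572 − 1.42 × 453.4 = 1928 kg O₂/d.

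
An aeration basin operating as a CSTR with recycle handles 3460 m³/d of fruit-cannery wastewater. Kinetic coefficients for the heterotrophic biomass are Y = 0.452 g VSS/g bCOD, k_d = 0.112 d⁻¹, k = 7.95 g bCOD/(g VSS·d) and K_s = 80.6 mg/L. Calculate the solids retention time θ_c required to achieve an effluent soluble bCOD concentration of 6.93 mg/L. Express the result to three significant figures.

From 1/θ_c = Y·k·S/(K_s + S) − k_d: Y·k·S/(K_s+S) = 0.452 × 7.95 × 6.93 / (80.6 + 6.93) = 0.2845 d⁻¹.
1/θ_c = 0.2845 − 0.112 = 0.1725 d⁻¹, so θ_c = 5.797 d.

θ_c ≈ 5.80 d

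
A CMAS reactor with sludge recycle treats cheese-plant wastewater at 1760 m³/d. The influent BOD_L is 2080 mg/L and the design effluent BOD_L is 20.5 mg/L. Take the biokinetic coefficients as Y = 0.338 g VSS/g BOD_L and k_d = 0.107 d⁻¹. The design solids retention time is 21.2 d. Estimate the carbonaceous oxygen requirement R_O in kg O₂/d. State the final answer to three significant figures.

R_O ≈ 3090 kg O₂/d

Observed yield with endogenous decay: Y_obs = Y / (1 + k_d·θ_c) = 0.338 / (1 + 0.107 × 21.2) = 0.338 / 3.268 = 0.1034 g VSS/g BOD_L.
Q·(S₀ − S) = 1760 × (2080 − 20.5) × 10⁻³ = 3625 kg/d removed.
Biomass synthesised: P_X = Y_obs × 3625 = 374.8 kg VSS/d.
R_O = Q·ΔS − 1.42 P_X = 3625 − 532.3 = 3092 kg O₂/d.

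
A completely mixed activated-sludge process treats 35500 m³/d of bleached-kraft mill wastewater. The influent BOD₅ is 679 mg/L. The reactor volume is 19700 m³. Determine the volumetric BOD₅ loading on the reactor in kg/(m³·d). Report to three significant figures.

L_v ≈ 1.22 kg BOD₅/(m³·d)

Volumetric loading L_v = Q·S₀ / V = 35500 × 679 g/m³ / 19700 m³ = 1224 g/(m³·d) = 1.224 kg BOD₅/(m³·d).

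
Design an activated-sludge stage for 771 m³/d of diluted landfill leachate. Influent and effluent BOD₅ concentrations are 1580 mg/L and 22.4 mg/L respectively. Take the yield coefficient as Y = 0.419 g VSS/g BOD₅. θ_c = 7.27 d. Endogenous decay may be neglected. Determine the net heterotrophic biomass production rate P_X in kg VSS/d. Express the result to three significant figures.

No decay correction is needed, so Y_obs = Y = 0.419.
ΔS = 1580 − 22.4 = 1558 mg/L, so the substrate removal rate is 771 × 1558/1000 = 1201 kg BOD₅/d.
Net biomass production P_X = Y_obs × Q·(S₀ − S) = 0.4190 × 1201 = 503.2 kg VSS/d.

P_X ≈ 503 kg VSS/d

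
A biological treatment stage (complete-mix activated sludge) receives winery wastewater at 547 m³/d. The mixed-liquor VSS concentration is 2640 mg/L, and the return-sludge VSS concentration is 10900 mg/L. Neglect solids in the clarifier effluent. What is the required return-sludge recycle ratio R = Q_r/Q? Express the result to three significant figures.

Solids balance on the clarifier gives (1+R)X = R·X_r, so R = X/(X_r − X) = 2640 / (10900 − 2640) = 0.3196.

R ≈ 0.320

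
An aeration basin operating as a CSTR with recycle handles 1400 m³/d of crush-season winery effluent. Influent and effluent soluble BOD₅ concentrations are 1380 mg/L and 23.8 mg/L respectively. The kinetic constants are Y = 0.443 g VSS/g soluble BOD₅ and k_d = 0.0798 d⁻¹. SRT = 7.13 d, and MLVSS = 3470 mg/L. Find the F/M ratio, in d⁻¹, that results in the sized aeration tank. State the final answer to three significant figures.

F/M ≈ 0.505 d⁻¹

Rearranging the biomass balance for a CMAS with decay, V = Y·Q·ΔS·θ_c / [X·(1+k_d θ_c)] = 0.443 × 1400 × (1380 − 23.8) × 7.13 / [3470 × (1 + 0.0798 × 7.13)] = 6×10^6 / 5444 = 1102 m³.
Food-to-microorganism ratio F/M = Q S₀ / (V X) = 1400 × 1380 / (1102 × 3470) = 0.5054 d⁻¹.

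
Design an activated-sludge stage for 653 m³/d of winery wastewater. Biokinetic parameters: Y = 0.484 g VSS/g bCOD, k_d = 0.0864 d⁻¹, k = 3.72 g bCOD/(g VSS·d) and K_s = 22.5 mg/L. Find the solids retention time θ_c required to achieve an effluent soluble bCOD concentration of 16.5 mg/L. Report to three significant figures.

From 1/θ_c = Y·k·S/(K_s + S) − k_d: Y·k·S/(K_s+S) = 0.484 × 3.72 × 16.5 / (22.5 + 16.5) = 0.7617 d⁻¹.
θ_c = 1/(μ − k_d) = 1/(0.7617 − 0.0864) = 1/0.6753 = 1.481 d.

θ_c ≈ 1.48 d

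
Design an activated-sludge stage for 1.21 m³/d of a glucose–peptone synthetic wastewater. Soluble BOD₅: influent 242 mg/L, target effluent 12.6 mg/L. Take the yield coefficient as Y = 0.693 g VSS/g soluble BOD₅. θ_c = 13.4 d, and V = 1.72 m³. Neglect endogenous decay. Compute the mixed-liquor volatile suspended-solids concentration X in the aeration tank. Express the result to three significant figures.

X = Y·Q·ΔS·θ_c / V = 0.693 × 1.21 × (242 − 12.6) × 13.4 / 1.72 = 1499 mg/L.

X ≈ 1500 mg/L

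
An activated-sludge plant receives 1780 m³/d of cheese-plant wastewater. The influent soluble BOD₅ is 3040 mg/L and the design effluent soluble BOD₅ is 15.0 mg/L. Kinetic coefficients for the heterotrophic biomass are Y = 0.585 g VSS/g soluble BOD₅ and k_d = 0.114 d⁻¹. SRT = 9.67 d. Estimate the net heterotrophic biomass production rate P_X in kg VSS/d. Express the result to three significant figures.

P_X ≈ 1500 kg VSS/d

Y_obs = Y / (1 + k_d θ_c) = 0.585 / (1 + 0.114 × 9.67) = 0.585 / 2.102 = 0.2783.
Mass of soluble BOD₅ removed per day: Q(S₀ − S) = 1780 × 3025 g/m³ = 5384 kg/d.
P_X = Y_obs · Q(S₀ − S) = 0.2783 × 5384 = 1498 kg VSS/d.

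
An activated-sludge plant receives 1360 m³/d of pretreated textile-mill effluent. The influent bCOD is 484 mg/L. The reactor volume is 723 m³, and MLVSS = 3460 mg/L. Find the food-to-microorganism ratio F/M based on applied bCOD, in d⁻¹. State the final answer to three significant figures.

F/M ≈ 0.263 d⁻¹

F/M = applied load / biomass = Q·S₀/(V·X) = 1360 × 484 / (723.0 × 3460) = 0.2631 d⁻¹.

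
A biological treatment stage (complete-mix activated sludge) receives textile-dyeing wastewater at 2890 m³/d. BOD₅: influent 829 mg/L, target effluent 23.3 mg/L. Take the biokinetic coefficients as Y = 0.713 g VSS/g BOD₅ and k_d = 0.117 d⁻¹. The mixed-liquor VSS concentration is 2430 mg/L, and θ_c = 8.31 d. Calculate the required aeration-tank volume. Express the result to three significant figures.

From the SRT design equation V = Y Q (S₀−S) θ_c / [X (1 + k_d θ_c)] = 0.713 × 2890 × (829 − 23.3) × 8.31 / [2430 × (1 + 0.117 × 8.31)] = 1.38×10^7 / 4793 = 2879 m³.

V ≈ 2880 m³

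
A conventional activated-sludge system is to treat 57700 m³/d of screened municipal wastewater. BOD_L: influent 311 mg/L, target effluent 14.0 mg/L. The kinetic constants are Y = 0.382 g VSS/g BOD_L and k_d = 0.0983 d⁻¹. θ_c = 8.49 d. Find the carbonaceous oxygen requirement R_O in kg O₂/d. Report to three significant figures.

R_O ≈ 12100 kg O₂/d

Correct the yield for decay: Y_obs = Y/(1 + k_d θ_c) = 0.382 / (1 + 0.0983 × 8.49) = 0.382 / 1.835 = 0.2082.
Substrate removed = Q·(S₀ − S) = 57700 m³/d × (311 − 14.0) g/m³ = 1.71×10^7 g/d = 17137 kg/d.
P_X = Y_obs·Q·(S₀ − S) = 0.2082 × 17137 = 3568 kg VSS/d.
R_O = Q·ΔS − 1.42 P_X = 17137 − 5067 = 12070 kg O₂/d.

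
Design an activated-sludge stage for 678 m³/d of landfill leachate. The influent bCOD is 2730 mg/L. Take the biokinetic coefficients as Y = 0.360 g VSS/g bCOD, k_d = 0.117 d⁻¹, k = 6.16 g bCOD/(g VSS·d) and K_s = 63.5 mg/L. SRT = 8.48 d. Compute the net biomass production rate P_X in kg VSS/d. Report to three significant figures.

From the Monod/SRT balance for a CMAS, S = K_s·(1+k_d θ_c)/[θ_c·(Y k − k_d) − 1] = 63.5 × (1 + 0.117 × 8.48) / [8.48 × (0.360 × 6.16 − 0.117) − 1] = 126.5 / 16.81 = 7.524 mg/L.
Y_obs = Y / (1 + k_d θ_c) = 0.360 / (1 + 0.117 × 8.48) = 0.360 / 1.992 = 0.1807.
ΔS = 2730 − 7.52 = 2722 mg/L, so the substrate removal rate is 678 × 2722/1000 = 1846 kg bCOD/d.
P_X = Y_obs · Q(S₀ − S) = 0.1807 × 1846 = 333.6 kg VSS/d.

P_X ≈ 334 kg VSS/d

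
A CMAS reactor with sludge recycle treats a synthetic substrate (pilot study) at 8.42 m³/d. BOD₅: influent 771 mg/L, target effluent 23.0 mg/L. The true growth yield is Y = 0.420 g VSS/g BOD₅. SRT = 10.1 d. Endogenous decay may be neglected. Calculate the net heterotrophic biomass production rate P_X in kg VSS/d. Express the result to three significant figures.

No decay correction is needed, so Y_obs = Y = 0.420.
Mass of BOD₅ removed per day: Q(S₀ − S) = 8.42 × 748.0 g/m³ = 6.298 kg/d.
P_X = Y_obs · Q(S₀ − S) = 0.4200 × 6.298 = 2.645 kg VSS/d.

P_X ≈ 2.65 kg VSS/d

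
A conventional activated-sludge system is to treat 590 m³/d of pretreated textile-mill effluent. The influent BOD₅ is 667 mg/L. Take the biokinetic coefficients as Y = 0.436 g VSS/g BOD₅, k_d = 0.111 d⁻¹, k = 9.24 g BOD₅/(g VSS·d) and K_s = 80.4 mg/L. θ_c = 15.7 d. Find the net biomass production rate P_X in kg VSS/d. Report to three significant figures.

Effluent substrate depends only on kinetics and SRT: S = K_s(1 + k_d θ_c) / [θ_c(Yk − k_d) − 1] = 80.4 × (1 + 0.111 × 15.7) / [15.7 × (0.436 × 9.24 − 0.111) − 1] = 220.5 / 60.51 = 3.644 mg/L.
Y_obs = Y / (1 + k_d θ_c) = 0.436 / (1 + 0.111 × 15.7) = 0.436 / 2.743 = 0.1590.
Substrate removed = Q·(S₀ − S) = 590 m³/d × (667 − 3.64) g/m³ = 3.91×10^5 g/d = 391.4 kg/d.
Net biomass production P_X = Y_obs × Q·(S₀ − S) = 0.1590 × 391.4 = 62.22 kg VSS/d.

P_X ≈ 62.2 kg VSS/d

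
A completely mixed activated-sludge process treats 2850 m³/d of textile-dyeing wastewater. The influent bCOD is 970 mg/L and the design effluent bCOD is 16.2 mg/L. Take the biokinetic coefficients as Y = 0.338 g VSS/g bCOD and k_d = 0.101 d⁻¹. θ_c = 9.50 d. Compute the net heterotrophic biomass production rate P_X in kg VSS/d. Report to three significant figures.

P_X ≈ 469 kg VSS/d

The observed yield is Y_obs = Y/(1 + k_d·θ_c) = 0.338 / (1 + 0.101 × 9.50) = 0.338 / 1.960 = 0.1725 g VSS per g bCOD removed.
ΔS = 970 − 16.2 = 953.8 mg/L, so the substrate removal rate is 2850 × 953.8/1000 = 2718 kg bCOD/d.
Net biomass production P_X = Y_obs × Q·(S₀ − S) = 0.1725 × 2718 = 468.9 kg VSS/d.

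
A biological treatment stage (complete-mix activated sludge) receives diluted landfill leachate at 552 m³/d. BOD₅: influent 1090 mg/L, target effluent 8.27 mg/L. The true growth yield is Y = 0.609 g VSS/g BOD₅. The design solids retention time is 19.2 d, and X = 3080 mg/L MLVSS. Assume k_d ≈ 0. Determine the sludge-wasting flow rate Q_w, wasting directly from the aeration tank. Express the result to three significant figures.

Q_w ≈ 118 m³/d

Biomass mass balance (decay neglected): V·X = Y·Q·(S₀ − S)·θ_c, so V = 0.609 × 552 × (1090 − 8.27) × 19.2 / 3080 = 2267 m³.
Wasting from the aeration tank: Q_w = V / θ_c = 2267 / 19.2 = 118.1 m³/d.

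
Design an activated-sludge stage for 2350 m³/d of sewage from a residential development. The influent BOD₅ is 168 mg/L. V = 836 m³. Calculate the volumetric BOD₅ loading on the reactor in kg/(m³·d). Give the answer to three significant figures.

L_v ≈ 0.472 kg BOD₅/(m³·d)

Applied BOD₅ load per unit volume = Q·S₀/V = (2350 × 168/1000)/836.0 = 0.4722 kg BOD₅·m⁻³·d⁻¹.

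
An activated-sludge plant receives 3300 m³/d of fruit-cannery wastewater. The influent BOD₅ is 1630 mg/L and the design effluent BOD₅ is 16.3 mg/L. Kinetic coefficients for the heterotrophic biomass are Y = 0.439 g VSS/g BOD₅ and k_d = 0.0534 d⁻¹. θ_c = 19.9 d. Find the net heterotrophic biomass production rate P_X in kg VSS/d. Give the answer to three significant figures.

Y_obs = Y / (1 + k_d θ_c) = 0.439 / (1 + 0.0534 × 19.9) = 0.439 / 2.063 = 0.2128.
Mass of BOD₅ removed per day: Q(S₀ − S) = 3300 × 1614 g/m³ = 5325 kg/d.
Net biomass production P_X = Y_obs × Q·(S₀ − S) = 0.2128 × 5325 = 1133 kg VSS/d.

P_X ≈ 1130 kg VSS/d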